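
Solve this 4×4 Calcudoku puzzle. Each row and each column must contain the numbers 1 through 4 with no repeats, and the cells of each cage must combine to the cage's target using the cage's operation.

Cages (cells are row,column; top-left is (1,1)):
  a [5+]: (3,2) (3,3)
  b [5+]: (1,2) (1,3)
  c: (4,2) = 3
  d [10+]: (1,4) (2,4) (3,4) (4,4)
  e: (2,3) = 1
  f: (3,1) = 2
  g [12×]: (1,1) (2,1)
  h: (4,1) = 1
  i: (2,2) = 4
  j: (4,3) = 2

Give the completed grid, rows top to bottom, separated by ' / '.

Cage i is a single given cell; hence (2,2) = 4.
Cage e is given, which forces (2,3) = 1.
F is a freebie; hence (3,1) = 2.
Cage h is a single given cell, so (4,1) = 1.
C is a freebie, which forces (4,2) = 3.
Cage j is given, so (4,3) = 2.
2 is placed in row 4, which forces (4,4) = 4.
Cage g's pair has product 12, which forces (1,1) = 4.
4 is placed in row 1; hence (1,3) = 3.
Row 2 already has 4; hence (2,1) = 3.
Row 2 already has 3, which forces (2,4) = 2.
Column 2 already has 3, leaving (3,2) = 1.
Cage a's pair has sum 5, so (3,3) = 4.
1 is placed in row 3, leaving (3,4) = 3.
Column 2 already has 1, so (1,2) = 2.
Column 4 already has 2, which forces (1,4) = 1.

4 2 3 1 / 3 4 1 2 / 2 1 4 3 / 1 3 2 4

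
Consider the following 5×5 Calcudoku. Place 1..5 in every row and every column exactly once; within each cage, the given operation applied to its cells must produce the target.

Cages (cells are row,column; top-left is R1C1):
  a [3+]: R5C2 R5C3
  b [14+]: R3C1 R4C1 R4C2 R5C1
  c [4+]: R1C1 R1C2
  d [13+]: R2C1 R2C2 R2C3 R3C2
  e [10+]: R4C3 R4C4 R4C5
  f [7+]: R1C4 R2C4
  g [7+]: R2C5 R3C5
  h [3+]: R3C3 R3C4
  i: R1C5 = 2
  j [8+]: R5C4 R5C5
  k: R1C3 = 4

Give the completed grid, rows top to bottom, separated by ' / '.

3 1 4 5 2 / 1 5 3 2 4 / 5 4 2 1 3 / 2 3 5 4 1 / 4 2 1 3 5

Cage k is a single given cell; hence R1C3 = 4.
I is a freebie, leaving R1C5 = 2.
In row 1, 5 can only go at R1C4, so R1C4 = 5.
Cage f needs two cells with sum 7; hence R2C4 = 2.
2 is placed in column 4, which forces R3C4 = 1.
Column 4 now contains 5, so R5C4 = 3.
The two cells of cage j must have sum 8; hence R5C5 = 5.
1 is placed in row 3, which forces R3C3 = 2.
The 3 cells of cage e must have sum 10, which forces R4C3 = 5.
Column 4 already has 3, which forces R4C4 = 4.
Cage e has sum 10, which forces R4C5 = 1.
Column 3 now contains 2, leaving R5C3 = 1.
1 is placed in column 3; hence R2C3 = 3.
3 is placed in row 2, so R2C5 = 4.
Cage b needs sum 14, so R3C1 = 5.
Row 3 already has 5, which forces R3C2 = 4.
4 is placed in column 5, which forces R3C5 = 3.
Cage b has sum 14; hence R5C1 = 4.
Row 5 now contains 1, leaving R5C2 = 2.
Column 1 already has 5, which forces R2C1 = 1.
Cage d has sum 13, so R2C2 = 5.
The 4 cells of cage b must have sum 14, so R4C1 = 2.
Column 2 now contains 2, leaving R4C2 = 3.
Column 1 now contains 1, leaving R1C1 = 3.
Column 2 now contains 3, leaving R1C2 = 1.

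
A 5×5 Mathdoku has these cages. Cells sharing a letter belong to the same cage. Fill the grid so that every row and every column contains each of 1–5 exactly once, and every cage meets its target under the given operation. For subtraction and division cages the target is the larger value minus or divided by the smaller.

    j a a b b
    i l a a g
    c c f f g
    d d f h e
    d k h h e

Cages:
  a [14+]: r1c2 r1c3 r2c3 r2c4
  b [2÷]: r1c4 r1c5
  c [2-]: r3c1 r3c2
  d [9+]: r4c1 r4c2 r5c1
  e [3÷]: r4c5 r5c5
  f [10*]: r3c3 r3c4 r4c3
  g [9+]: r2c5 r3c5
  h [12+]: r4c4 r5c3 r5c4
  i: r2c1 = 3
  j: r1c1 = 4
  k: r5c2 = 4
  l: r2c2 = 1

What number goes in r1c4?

1

Cage j is given, leaving r1c1 = 4.
Cage i is a single given cell, so r2c1 = 3.
L is a freebie, so r2c2 = 1.
Cage k is a single given cell, which forces r5c2 = 4.
Cage c needs two cells with difference 2, leaving r3c2 = 3.
3 is placed in column 2, which forces r4c2 = 2.
Column 2 already has 2, so r1c2 = 5.
Cage d has sum 9, which forces r4c1 = 5.
Row 4 already has 5, so r4c3 = 1.
Row 4 already has 5; hence r4c4 = 4.
Row 4 already has 1, so r4c5 = 3.
Cage d has sum 9; hence r5c1 = 2.
Column 5 now contains 3, leaving r5c5 = 1.
Cage b's pair has quotient 2; hence r1c4 = 1.
1 is placed in column 5; hence r1c5 = 2.
Column 4 now contains 4, so r2c4 = 2.
5 is placed in column 1, so r3c1 = 1.
Column 4 already has 2, leaving r3c4 = 5.
Row 3 now contains 5, so r3c5 = 4.
Column 4 already has 5, leaving r5c4 = 3.
2 is placed in row 1, so r1c3 = 3.
The 4 cells of cage a must have sum 14, which forces r2c3 = 4.
Column 5 already has 4, so r2c5 = 5.
Row 3 now contains 5; hence r3c3 = 2.
Row 5 already has 3; hence r5c3 = 5.
Completed grid: 4 5 3 1 2 / 3 1 4 2 5 / 1 3 2 5 4 / 5 2 1 4 3 / 2 4 5 3 1.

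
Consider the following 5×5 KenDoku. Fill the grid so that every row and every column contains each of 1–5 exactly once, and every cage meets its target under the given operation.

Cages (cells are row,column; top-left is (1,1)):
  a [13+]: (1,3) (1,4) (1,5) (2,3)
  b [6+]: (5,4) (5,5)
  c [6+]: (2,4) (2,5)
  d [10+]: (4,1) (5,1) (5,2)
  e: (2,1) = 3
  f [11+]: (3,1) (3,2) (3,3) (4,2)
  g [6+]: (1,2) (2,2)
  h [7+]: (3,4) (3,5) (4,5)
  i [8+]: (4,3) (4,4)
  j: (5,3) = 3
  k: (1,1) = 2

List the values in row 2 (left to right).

3 2 4 1 5

Cage k is a single given cell, which forces (1,1) = 2.
Cage e is a single given cell, leaving (2,1) = 3.
Cage j is a single given cell, so (5,3) = 3.
Column 3 now contains 3, so (4,3) = 5.
Cage i needs two cells with sum 8; hence (4,4) = 3.
Cage a has sum 13, so (1,4) = 5.
Cage a has sum 13, so (1,5) = 3.
In row 3, 3 can only go at (3,2), so (3,2) = 3.
The only place for 2 in column 3 is (3,3).
The only place for 4 in row 4 is (4,1).
Column 1 now contains 4, which forces (3,1) = 5.
The 4 cells of cage f must have sum 11; hence (4,2) = 1.
1 is placed in row 4, which forces (4,5) = 2.
Column 1 now contains 5, which forces (5,1) = 1.
Column 2 already has 1, leaving (5,2) = 5.
Row 5 now contains 5, which forces (5,5) = 4.
Column 2 already has 1, which forces (1,2) = 4.
Row 1 now contains 4; hence (1,3) = 1.
5 is placed in column 2, leaving (2,2) = 2.
Column 3 already has 1; hence (2,3) = 4.
Cage c needs two cells with sum 6; hence (2,4) = 1.
Column 5 now contains 4, so (2,5) = 5.
Cage h needs sum 7, so (3,4) = 4.
Column 5 now contains 4, leaving (3,5) = 1.
Row 5 already has 4, which forces (5,4) = 2.
Filled in: 2 4 1 5 3 / 3 2 4 1 5 / 5 3 2 4 1 / 4 1 5 3 2 / 1 5 3 2 4.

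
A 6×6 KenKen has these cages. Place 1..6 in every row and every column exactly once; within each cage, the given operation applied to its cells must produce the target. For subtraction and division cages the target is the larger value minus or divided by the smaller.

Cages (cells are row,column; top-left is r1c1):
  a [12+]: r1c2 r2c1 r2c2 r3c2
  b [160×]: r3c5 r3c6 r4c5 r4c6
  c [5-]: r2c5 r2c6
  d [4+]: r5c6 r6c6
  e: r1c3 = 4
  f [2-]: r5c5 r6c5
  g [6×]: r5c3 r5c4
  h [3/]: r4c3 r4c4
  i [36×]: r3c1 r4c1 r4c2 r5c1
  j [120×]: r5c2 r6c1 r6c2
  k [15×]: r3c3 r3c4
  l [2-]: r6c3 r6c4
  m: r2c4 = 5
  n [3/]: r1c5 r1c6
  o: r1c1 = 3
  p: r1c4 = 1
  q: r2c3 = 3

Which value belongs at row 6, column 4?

4

O is a freebie; hence r1c1 = 3.
Cage e is given, which forces r1c3 = 4.
P is a freebie, which forces r1c4 = 1.
Cage q is a single given cell, which forces r2c3 = 3.
Cage m is a single given cell, which forces r2c4 = 5.
3 is placed in column 3, so r3c3 = 5.
Column 4 already has 5, which forces r3c4 = 3.
The 4 cells of cage i must have product 36, so r4c2 = 3.
Cage g's pair has product 6, leaving r5c3 = 1.
Cage g needs two cells with product 6, leaving r5c4 = 6.
Row 5 now contains 1, so r5c6 = 3.
The two cells of cage l must have difference 2; hence r6c4 = 4.
Column 6 already has 3, which forces r6c6 = 1.
The two cells of cage c must have difference 5, so r2c5 = 1.
Column 6 now contains 1, so r2c6 = 6.
Cage h needs two cells with quotient 3, which forces r4c3 = 6.
Column 4 now contains 6, which forces r4c4 = 2.
Row 5 now contains 6, which forces r5c1 = 2.
The 3 cells of cage j must have product 120, leaving r5c2 = 4.
4 is placed in row 5, which forces r5c5 = 5.
Column 3 now contains 6, leaving r6c3 = 2.
Cage a has sum 12, leaving r1c2 = 5.
Cage n's pair has quotient 3; hence r1c5 = 6.
6 is placed in column 6, leaving r1c6 = 2.
Column 1 already has 2; hence r2c1 = 4.
Column 2 now contains 4, leaving r2c2 = 2.
Cage i has product 36; hence r3c1 = 6.
The 4 cells of cage a must have sum 12; hence r3c2 = 1.
Cage b needs product 160, which forces r3c5 = 2.
The 4 cells of cage b must have product 160, so r3c6 = 4.
Row 4 now contains 6; hence r4c1 = 1.
5 is placed in column 5; hence r4c5 = 4.
The 4 cells of cage b must have product 160, which forces r4c6 = 5.
6 is placed in column 1, leaving r6c1 = 5.
Column 2 now contains 5, so r6c2 = 6.
The two cells of cage f must have difference 2, leaving r6c5 = 3.
The full grid is 3 5 4 1 6 2 / 4 2 3 5 1 6 / 6 1 5 3 2 4 / 1 3 6 2 4 5 / 2 4 1 6 5 3 / 5 6 2 4 3 1.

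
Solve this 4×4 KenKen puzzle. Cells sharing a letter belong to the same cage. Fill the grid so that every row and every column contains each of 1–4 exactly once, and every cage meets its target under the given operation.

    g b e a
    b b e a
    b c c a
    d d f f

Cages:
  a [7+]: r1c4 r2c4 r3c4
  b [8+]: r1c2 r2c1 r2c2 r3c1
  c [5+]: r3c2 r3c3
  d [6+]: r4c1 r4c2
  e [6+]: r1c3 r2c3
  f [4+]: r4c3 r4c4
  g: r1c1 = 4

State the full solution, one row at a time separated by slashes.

Cage g is given, so r1c1 = 4.
Row 1 now contains 4, so r1c3 = 2.
Row 1 already has 2, which forces r1c4 = 1.
Column 3 now contains 2, leaving r2c3 = 4.
Row 2 already has 4, so r2c4 = 2.
Column 4 already has 2, which forces r3c4 = 4.
Column 1 already has 4, which forces r4c1 = 2.
Row 4 already has 2; hence r4c2 = 4.
Column 4 already has 1, which forces r4c4 = 3.
1 is placed in row 1, so r1c2 = 3.
Cage b has sum 8; hence r2c1 = 3.
The 4 cells of cage b must have sum 8, so r2c2 = 1.
Cage b has sum 8, leaving r3c1 = 1.
Cage c's pair has sum 5, so r3c2 = 2.
Cage c's pair has sum 5, so r3c3 = 3.
Row 4 already has 3, which forces r4c3 = 1.

4 3 2 1 / 3 1 4 2 / 1 2 3 4 / 2 4 1 3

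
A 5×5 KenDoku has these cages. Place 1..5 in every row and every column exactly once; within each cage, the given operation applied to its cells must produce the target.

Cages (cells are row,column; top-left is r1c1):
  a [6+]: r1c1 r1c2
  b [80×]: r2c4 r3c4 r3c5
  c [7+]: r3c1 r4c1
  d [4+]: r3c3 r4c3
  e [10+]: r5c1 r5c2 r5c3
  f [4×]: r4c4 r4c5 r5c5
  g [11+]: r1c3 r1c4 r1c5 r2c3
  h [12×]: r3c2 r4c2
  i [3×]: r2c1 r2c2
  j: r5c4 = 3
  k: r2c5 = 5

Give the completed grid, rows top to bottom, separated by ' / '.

Cage b needs product 80, leaving r2c4 = 4.
K is a freebie, so r2c5 = 5.
Cage b needs product 80; hence r3c4 = 5.
Cage b has product 80, which forces r3c5 = 4.
Column 5 now contains 4; hence r4c5 = 1.
Cage j is a single given cell, which forces r5c4 = 3.
1 is placed in column 5; hence r5c5 = 2.
Column 5 now contains 2; hence r1c5 = 3.
Row 3 now contains 4, so r3c2 = 3.
Cage d needs two cells with sum 4, leaving r3c3 = 1.
Cage h's pair has product 12, so r4c2 = 4.
1 is placed in row 4, leaving r4c3 = 3.
1 is placed in row 4, so r4c4 = 2.
Cage g needs sum 11, which forces r1c3 = 5.
Column 4 now contains 2; hence r1c4 = 1.
The two cells of cage i must have product 3, which forces r2c1 = 3.
Column 2 now contains 3; hence r2c2 = 1.
Column 3 now contains 3, leaving r2c3 = 2.
Row 3 now contains 3, leaving r3c1 = 2.
4 is placed in row 4; hence r4c1 = 5.
Column 2 now contains 1; hence r5c2 = 5.
Column 3 now contains 5, leaving r5c3 = 4.
Row 1 now contains 1, leaving r1c1 = 4.
Row 1 now contains 1; hence r1c2 = 2.
Row 5 now contains 4; hence r5c1 = 1.

4 2 5 1 3 / 3 1 2 4 5 / 2 3 1 5 4 / 5 4 3 2 1 / 1 5 4 3 2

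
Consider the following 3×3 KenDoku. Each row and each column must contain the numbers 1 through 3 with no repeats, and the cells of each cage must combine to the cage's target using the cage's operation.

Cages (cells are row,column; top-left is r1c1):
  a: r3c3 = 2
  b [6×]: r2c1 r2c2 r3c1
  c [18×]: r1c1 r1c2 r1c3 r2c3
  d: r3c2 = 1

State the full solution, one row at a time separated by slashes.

Cage c needs product 18, which forces r2c3 = 3.
Cage d is given, which forces r3c2 = 1.
A is a freebie, so r3c3 = 2.
Column 3 now contains 2, which forces r1c3 = 1.
Cage b needs product 6, leaving r2c1 = 1.
Column 2 now contains 1; hence r2c2 = 2.
Row 3 already has 2, which forces r3c1 = 3.
Column 1 already has 3, so r1c1 = 2.
2 is placed in column 2; hence r1c2 = 3.

2 3 1 / 1 2 3 / 3 1 2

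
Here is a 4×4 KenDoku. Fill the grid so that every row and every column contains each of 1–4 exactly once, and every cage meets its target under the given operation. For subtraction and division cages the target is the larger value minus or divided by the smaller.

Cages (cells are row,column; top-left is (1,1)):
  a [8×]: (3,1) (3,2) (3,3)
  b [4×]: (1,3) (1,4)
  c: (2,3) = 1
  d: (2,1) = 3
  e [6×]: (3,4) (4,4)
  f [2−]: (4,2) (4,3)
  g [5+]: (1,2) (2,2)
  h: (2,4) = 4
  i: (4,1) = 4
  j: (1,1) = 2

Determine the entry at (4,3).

J is a freebie, leaving (1,1) = 2.
Cage d is given, so (2,1) = 3.
Cage c is given, leaving (2,3) = 1.
H is a freebie, which forces (2,4) = 4.
I is a freebie, so (4,1) = 4.
Cage g's pair has sum 5, so (1,2) = 3.
Column 3 already has 1, so (1,3) = 4.
Column 4 already has 4; hence (1,4) = 1.
Row 2 now contains 4, leaving (2,2) = 2.
Column 1 now contains 4, so (3,1) = 1.
Column 2 already has 2, which forces (3,2) = 4.
Column 3 already has 4, so (3,3) = 2.
Row 3 now contains 2; hence (3,4) = 3.
Cage f's pair has difference 2, so (4,2) = 1.
Cage f's pair has difference 2, which forces (4,3) = 3.
Column 4 already has 3, leaving (4,4) = 2.
Completed grid: 2 3 4 1 / 3 2 1 4 / 1 4 2 3 / 4 1 3 2.

3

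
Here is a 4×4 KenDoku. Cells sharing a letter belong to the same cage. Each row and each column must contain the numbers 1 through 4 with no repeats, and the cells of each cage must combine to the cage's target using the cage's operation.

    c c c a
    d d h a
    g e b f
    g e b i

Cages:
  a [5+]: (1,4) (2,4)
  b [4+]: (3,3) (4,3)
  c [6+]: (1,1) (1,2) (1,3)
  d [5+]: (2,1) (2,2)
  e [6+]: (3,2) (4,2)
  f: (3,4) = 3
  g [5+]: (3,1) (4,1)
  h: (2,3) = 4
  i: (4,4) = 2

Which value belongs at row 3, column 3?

1

H is a freebie; hence (2,3) = 4.
F is a freebie, so (3,4) = 3.
I is a freebie, which forces (4,4) = 2.
The two cells of cage a must have sum 5, leaving (1,4) = 4.
2 is placed in column 4, so (2,4) = 1.
Cage e needs two cells with sum 6, leaving (3,2) = 2.
Row 3 already has 3, so (3,3) = 1.
Row 4 already has 2, which forces (4,2) = 4.
The two cells of cage b must have sum 4, leaving (4,3) = 3.
Column 3 already has 3, so (1,3) = 2.
Cage d's pair has sum 5, so (2,1) = 2.
Column 2 already has 2, leaving (2,2) = 3.
Row 3 already has 1, leaving (3,1) = 4.
Row 4 now contains 3; hence (4,1) = 1.
Column 1 already has 1, which forces (1,1) = 3.
Column 2 already has 3, which forces (1,2) = 1.
Completed grid: 3 1 2 4 / 2 3 4 1 / 4 2 1 3 / 1 4 3 2.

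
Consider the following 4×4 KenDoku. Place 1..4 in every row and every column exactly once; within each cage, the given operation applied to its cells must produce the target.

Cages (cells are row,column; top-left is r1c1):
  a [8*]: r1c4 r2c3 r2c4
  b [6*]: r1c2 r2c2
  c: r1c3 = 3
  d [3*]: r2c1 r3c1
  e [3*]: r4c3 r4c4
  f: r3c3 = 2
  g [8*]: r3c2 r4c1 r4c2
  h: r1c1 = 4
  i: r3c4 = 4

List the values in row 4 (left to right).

2 4 1 3

Cage h is a single given cell, which forces r1c1 = 4.
Cage c is given, which forces r1c3 = 3.
Cage f is given, leaving r3c3 = 2.
Cage i is a single given cell, so r3c4 = 4.
Column 3 already has 3; hence r4c3 = 1.
1 is placed in row 4, which forces r4c4 = 3.
Row 1 now contains 3, so r1c2 = 2.
2 is placed in row 1; hence r1c4 = 1.
The two cells of cage b must have product 6; hence r2c2 = 3.
1 is placed in column 3; hence r2c3 = 4.
Column 4 now contains 1, which forces r2c4 = 2.
4 is placed in row 3; hence r3c2 = 1.
1 is placed in row 4, which forces r4c1 = 2.
Cage g needs product 8, leaving r4c2 = 4.
Row 2 now contains 3, so r2c1 = 1.
Row 3 already has 1, which forces r3c1 = 3.
Filled in: 4 2 3 1 / 1 3 4 2 / 3 1 2 4 / 2 4 1 3.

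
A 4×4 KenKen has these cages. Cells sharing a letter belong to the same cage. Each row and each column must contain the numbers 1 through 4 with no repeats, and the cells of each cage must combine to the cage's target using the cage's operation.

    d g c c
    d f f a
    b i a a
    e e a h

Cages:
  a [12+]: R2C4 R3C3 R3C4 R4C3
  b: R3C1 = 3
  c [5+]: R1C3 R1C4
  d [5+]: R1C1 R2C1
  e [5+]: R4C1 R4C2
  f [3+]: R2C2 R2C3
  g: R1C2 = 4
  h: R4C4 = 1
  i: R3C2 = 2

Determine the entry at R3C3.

1

Cage g is a single given cell, so R1C2 = 4.
Cage b is a single given cell, which forces R3C1 = 3.
Cage i is a single given cell; hence R3C2 = 2.
Cage h is given, so R4C4 = 1.
The two cells of cage d must have sum 5, so R1C1 = 1.
Cage d's pair has sum 5; hence R2C1 = 4.
2 is placed in column 2, leaving R2C2 = 1.
The two cells of cage f must have sum 3, leaving R2C3 = 2.
The 4 cells of cage a must have sum 12, leaving R2C4 = 3.
Cage a has sum 12, so R3C3 = 1.
Column 4 now contains 1, so R3C4 = 4.
Cage e's pair has sum 5, which forces R4C1 = 2.
1 is placed in row 4, which forces R4C2 = 3.
Cage a needs sum 12, leaving R4C3 = 4.
Column 3 now contains 2, so R1C3 = 3.
3 is placed in column 4; hence R1C4 = 2.
The full grid is 1 4 3 2 / 4 1 2 3 / 3 2 1 4 / 2 3 4 1.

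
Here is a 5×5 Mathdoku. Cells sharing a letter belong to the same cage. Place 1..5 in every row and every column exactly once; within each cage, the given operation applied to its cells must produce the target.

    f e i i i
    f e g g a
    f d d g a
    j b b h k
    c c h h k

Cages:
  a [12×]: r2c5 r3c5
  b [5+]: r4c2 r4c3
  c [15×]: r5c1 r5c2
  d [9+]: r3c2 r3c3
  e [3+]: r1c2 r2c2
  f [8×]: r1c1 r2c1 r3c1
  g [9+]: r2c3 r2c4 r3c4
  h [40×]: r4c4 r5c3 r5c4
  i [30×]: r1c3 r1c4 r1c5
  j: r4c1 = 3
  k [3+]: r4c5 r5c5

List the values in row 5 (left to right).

5 3 2 4 1

J is a freebie, so r4c1 = 3.
Column 1 already has 3; hence r5c1 = 5.
Row 5 now contains 5; hence r5c2 = 3.
The 3 cells of cage h must have product 40, leaving r4c4 = 5.
The only place for 4 in row 1 is r1c1.
The only place for 1 in row 1 is r1c2.
Column 2 already has 1, so r2c2 = 2.
Column 2 already has 1, so r4c2 = 4.
Cage b needs two cells with sum 5; hence r4c3 = 1.
Row 4 now contains 1; hence r4c5 = 2.
Column 5 now contains 2, so r5c5 = 1.
Row 2 already has 2, which forces r2c1 = 1.
Cage f has product 8, leaving r3c1 = 2.
4 is placed in column 2; hence r3c2 = 5.
Cage d needs two cells with sum 9; hence r3c3 = 4.
4 is placed in row 3, so r3c5 = 3.
4 is placed in column 3, leaving r5c3 = 2.
Row 5 already has 2; hence r5c4 = 4.
The 3 cells of cage i must have product 30; hence r1c3 = 3.
The 3 cells of cage i must have product 30; hence r1c4 = 2.
3 is placed in column 5, which forces r1c5 = 5.
Cage g has sum 9, leaving r2c3 = 5.
4 is placed in column 4, so r2c4 = 3.
3 is placed in column 5; hence r2c5 = 4.
Row 3 already has 3, which forces r3c4 = 1.
Completed grid: 4 1 3 2 5 / 1 2 5 3 4 / 2 5 4 1 3 / 3 4 1 5 2 / 5 3 2 4 1.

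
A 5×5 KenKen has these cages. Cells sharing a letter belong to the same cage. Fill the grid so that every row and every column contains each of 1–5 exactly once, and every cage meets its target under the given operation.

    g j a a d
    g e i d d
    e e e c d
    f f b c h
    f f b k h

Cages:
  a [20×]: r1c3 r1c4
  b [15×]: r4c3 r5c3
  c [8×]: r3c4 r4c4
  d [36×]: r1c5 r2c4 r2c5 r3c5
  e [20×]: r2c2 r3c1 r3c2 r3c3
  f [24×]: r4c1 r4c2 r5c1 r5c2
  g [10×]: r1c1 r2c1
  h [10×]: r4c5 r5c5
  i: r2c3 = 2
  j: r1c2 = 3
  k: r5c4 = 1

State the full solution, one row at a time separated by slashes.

Cage j is given, which forces r1c2 = 3.
I is a freebie; hence r2c3 = 2.
Cage d has product 36, leaving r2c4 = 3.
Cage k is a single given cell, which forces r5c4 = 1.
Cage g needs two cells with product 10, so r1c1 = 2.
Row 2 already has 2, leaving r2c1 = 5.
Row 2 already has 2, so r2c2 = 1.
1 is placed in row 2, which forces r2c5 = 4.
The 4 cells of cage d must have product 36, so r3c5 = 3.
4 is placed in column 5, leaving r1c5 = 1.
The 4 cells of cage f must have product 24, which forces r4c1 = 1.
Cage f has product 24; hence r5c1 = 3.
Row 5 now contains 3, so r5c3 = 5.
5 is placed in row 5, leaving r5c5 = 2.
5 is placed in column 3, so r1c3 = 4.
The two cells of cage a must have product 20, so r1c4 = 5.
Column 1 now contains 1, which forces r3c1 = 4.
The 4 cells of cage e must have product 20, which forces r3c2 = 5.
Cage e has product 20, leaving r3c3 = 1.
Row 3 already has 4; hence r3c4 = 2.
Cage f needs product 24; hence r4c2 = 2.
5 is placed in column 3, so r4c3 = 3.
Column 4 now contains 2, which forces r4c4 = 4.
2 is placed in column 5, leaving r4c5 = 5.
Row 5 now contains 2, which forces r5c2 = 4.

2 3 4 5 1 / 5 1 2 3 4 / 4 5 1 2 3 / 1 2 3 4 5 / 3 4 5 1 2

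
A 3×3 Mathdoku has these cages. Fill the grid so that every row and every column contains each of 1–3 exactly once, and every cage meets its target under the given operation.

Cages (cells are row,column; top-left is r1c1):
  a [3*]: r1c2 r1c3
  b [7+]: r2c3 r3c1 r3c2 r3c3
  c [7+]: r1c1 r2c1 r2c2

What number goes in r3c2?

3

Cage b needs sum 7, which forces r2c3 = 1.
Cage c has sum 7, which forces r1c1 = 2.
Cage a's pair has product 3, leaving r1c2 = 1.
Column 3 now contains 1, so r1c3 = 3.
1 is placed in row 2, which forces r2c1 = 3.
Cage c needs sum 7, so r2c2 = 2.
3 is placed in column 1, which forces r3c1 = 1.
Column 2 now contains 2, which forces r3c2 = 3.
Column 3 already has 3, which forces r3c3 = 2.
Filled in: 2 1 3 / 3 2 1 / 1 3 2.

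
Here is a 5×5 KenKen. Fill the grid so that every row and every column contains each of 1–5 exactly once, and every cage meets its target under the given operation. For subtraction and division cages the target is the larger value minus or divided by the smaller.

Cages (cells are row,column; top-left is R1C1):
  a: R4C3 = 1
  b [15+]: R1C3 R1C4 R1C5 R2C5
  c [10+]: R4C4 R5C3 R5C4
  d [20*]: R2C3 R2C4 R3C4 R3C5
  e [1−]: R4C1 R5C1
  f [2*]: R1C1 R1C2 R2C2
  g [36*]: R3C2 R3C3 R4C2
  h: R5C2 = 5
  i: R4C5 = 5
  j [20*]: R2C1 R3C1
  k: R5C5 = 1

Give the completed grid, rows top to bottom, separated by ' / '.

1 2 5 3 4 / 4 1 2 5 3 / 5 4 3 1 2 / 2 3 1 4 5 / 3 5 4 2 1

Cage f needs product 2, which forces R1C1 = 1.
Cage f needs product 2, leaving R1C2 = 2.
Cage f has product 2, so R2C2 = 1.
The 3 cells of cage g must have product 36, which forces R3C2 = 4.
The 3 cells of cage g must have product 36, so R3C3 = 3.
Cage g needs product 36, so R4C2 = 3.
Cage a is a single given cell, so R4C3 = 1.
I is a freebie, so R4C5 = 5.
Cage h is given, so R5C2 = 5.
Cage k is a single given cell; hence R5C5 = 1.
Cage b needs sum 15; hence R1C3 = 5.
The 4 cells of cage b must have sum 15; hence R1C4 = 3.
Cage b needs sum 15; hence R1C5 = 4.
Cage j needs two cells with product 20; hence R2C1 = 4.
Column 3 already has 5, so R2C3 = 2.
2 is placed in row 2, leaving R2C4 = 5.
Cage b has sum 15, so R2C5 = 3.
Row 3 now contains 4, which forces R3C1 = 5.
Cage d needs product 20; hence R3C4 = 1.
Column 5 already has 1, so R3C5 = 2.
Column 1 now contains 4, leaving R4C1 = 2.
The 3 cells of cage c must have sum 10, which forces R4C4 = 4.
The two cells of cage e must have difference 1, which forces R5C1 = 3.
Cage c has sum 10, which forces R5C3 = 4.
The 3 cells of cage c must have sum 10; hence R5C4 = 2.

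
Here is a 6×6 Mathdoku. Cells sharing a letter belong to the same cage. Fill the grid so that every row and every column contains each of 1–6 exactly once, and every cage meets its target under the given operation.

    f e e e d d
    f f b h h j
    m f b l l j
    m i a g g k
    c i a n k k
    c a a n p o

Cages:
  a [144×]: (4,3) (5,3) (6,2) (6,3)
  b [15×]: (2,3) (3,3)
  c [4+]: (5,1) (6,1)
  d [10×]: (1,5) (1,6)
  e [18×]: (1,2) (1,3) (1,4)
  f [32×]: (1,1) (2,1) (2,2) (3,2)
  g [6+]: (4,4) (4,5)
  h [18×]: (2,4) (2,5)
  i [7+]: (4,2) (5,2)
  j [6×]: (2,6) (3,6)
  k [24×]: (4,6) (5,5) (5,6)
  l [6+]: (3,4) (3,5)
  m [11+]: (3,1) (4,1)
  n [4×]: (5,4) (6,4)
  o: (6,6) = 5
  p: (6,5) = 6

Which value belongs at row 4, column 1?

Cage p is a single given cell; hence (6,5) = 6.
O is a freebie, which forces (6,6) = 5.
The two cells of cage d must have product 10, leaving (1,5) = 5.
5 is placed in column 6, which forces (1,6) = 2.
Cage h's pair has product 18, which forces (2,4) = 6.
Column 5 now contains 6; hence (2,5) = 3.
Row 2 now contains 3, so (2,6) = 1.
Row 2 now contains 3; hence (2,3) = 5.
The two cells of cage b must have product 15, leaving (3,3) = 3.
Cage j's pair has product 6; hence (3,6) = 6.
Row 3 already has 6, leaving (3,1) = 5.
Cage m needs two cells with sum 11; hence (4,1) = 6.
Cage k needs product 24, leaving (5,5) = 2.
The 4 cells of cage a must have product 144; hence (6,2) = 3.
Cage e needs product 18, which forces (1,4) = 3.
Cage l needs two cells with sum 6; hence (3,4) = 2.
The two cells of cage l must have sum 6, which forces (3,5) = 4.
2 is placed in column 4, leaving (4,4) = 5.
Column 5 now contains 4, which forces (4,5) = 1.
Cage c's pair has sum 4, which forces (5,1) = 3.
Cage a has product 144, leaving (5,3) = 6.
Row 5 already has 3; hence (5,6) = 4.
3 is placed in row 6, so (6,1) = 1.
Row 6 now contains 1, which forces (6,4) = 4.
Column 1 now contains 1, leaving (1,1) = 4.
The 3 cells of cage e must have product 18, leaving (1,2) = 6.
6 is placed in column 3, leaving (1,3) = 1.
Cage f has product 32, so (2,1) = 2.
The 4 cells of cage f must have product 32; hence (2,2) = 4.
4 is placed in row 3, so (3,2) = 1.
Row 4 now contains 1, leaving (4,2) = 2.
Cage a has product 144, so (4,3) = 4.
4 is placed in column 6, so (4,6) = 3.
Row 5 now contains 6; hence (5,2) = 5.
Row 5 now contains 4; hence (5,4) = 1.
Row 6 already has 4; hence (6,3) = 2.
The full grid is 4 6 1 3 5 2 / 2 4 5 6 3 1 / 5 1 3 2 4 6 / 6 2 4 5 1 3 / 3 5 6 1 2 4 / 1 3 2 4 6 5.

6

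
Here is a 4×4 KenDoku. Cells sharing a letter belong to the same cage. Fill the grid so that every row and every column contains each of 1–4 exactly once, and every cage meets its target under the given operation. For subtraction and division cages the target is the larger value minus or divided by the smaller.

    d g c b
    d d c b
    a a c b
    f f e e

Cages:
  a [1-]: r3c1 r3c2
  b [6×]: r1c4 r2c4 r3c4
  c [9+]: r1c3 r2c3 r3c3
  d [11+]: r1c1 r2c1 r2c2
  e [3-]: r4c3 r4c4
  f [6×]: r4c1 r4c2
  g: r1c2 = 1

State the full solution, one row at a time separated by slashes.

Cage d needs sum 11, which forces r1c1 = 4.
Cage g is given, which forces r1c2 = 1.
The 3 cells of cage d must have sum 11, leaving r2c1 = 3.
Cage d has sum 11, leaving r2c2 = 4.
Row 2 now contains 4, leaving r2c3 = 2.
Row 2 now contains 2, which forces r2c4 = 1.
Column 1 now contains 3, which forces r4c1 = 2.
Row 4 already has 2, which forces r4c2 = 3.
Column 4 already has 1, so r4c4 = 4.
Column 3 already has 2, leaving r1c3 = 3.
Row 1 already has 3, which forces r1c4 = 2.
2 is placed in column 1, leaving r3c1 = 1.
3 is placed in column 2, so r3c2 = 2.
Cage c has sum 9, so r3c3 = 4.
Column 4 now contains 2, so r3c4 = 3.
4 is placed in row 4, leaving r4c3 = 1.

4 1 3 2 / 3 4 2 1 / 1 2 4 3 / 2 3 1 4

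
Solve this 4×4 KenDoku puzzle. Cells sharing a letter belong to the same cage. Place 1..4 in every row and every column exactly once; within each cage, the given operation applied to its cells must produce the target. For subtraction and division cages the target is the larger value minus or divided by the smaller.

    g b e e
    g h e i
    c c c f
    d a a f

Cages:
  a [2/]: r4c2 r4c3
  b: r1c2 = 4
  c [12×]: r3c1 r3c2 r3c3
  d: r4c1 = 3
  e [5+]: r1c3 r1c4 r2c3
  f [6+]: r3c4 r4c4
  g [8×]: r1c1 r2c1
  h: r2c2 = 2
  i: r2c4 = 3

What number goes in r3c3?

Cage b is given, leaving r1c2 = 4.
Cage h is given, so r2c2 = 2.
Row 2 now contains 2; hence r2c3 = 1.
Cage i is given, leaving r2c4 = 3.
Cage d is given, leaving r4c1 = 3.
Column 2 now contains 2; hence r4c2 = 1.
Row 1 now contains 4; hence r1c1 = 2.
Column 3 already has 1, leaving r1c3 = 3.
Cage e has sum 5, leaving r1c4 = 1.
Row 2 now contains 2, so r2c1 = 4.
The 3 cells of cage c must have product 12, which forces r3c1 = 1.
Column 2 already has 1, so r3c2 = 3.
The 3 cells of cage c must have product 12, leaving r3c3 = 4.
Row 3 already has 4, leaving r3c4 = 2.
Cage a's pair has quotient 2, so r4c3 = 2.
Column 4 already has 2, so r4c4 = 4.
Filled in: 2 4 3 1 / 4 2 1 3 / 1 3 4 2 / 3 1 2 4.

4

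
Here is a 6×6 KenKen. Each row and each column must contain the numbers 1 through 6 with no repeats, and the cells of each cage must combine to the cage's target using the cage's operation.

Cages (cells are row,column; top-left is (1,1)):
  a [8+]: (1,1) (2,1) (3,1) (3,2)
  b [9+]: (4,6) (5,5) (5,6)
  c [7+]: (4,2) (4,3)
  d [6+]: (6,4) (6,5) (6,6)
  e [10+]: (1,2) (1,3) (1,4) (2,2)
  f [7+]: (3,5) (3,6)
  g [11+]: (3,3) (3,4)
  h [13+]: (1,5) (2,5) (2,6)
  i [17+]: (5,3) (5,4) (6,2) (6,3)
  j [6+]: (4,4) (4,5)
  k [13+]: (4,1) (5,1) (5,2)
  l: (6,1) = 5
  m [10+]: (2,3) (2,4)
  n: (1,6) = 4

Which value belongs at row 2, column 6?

5

Cage n is given, leaving (1,6) = 4.
Cage l is a single given cell, which forces (6,1) = 5.
Cage f's pair has sum 7, so (3,5) = 4.
Cage f needs two cells with sum 7, which forces (3,6) = 3.
Row 3 already has 3; hence (3,1) = 1.
Cage a has sum 8, which forces (3,2) = 2.
Column 2 now contains 2, which forces (2,2) = 1.
Cage k needs sum 13, which forces (5,2) = 3.
Row 4 needs a 3, and only (4,3) is open for it.
Cage c's pair has sum 7, leaving (4,2) = 4.
Column 2 already has 4, leaving (6,2) = 6.
Column 2 now contains 6, leaving (1,2) = 5.
The 4 cells of cage e must have sum 10, which forces (1,3) = 1.
The 4 cells of cage e must have sum 10; hence (1,4) = 3.
5 is placed in row 1; hence (1,5) = 6.
Row 4 now contains 4, which forces (4,1) = 6.
The 3 cells of cage k must have sum 13, leaving (5,1) = 4.
Row 1 now contains 3, leaving (1,1) = 2.
Cage a has sum 8; hence (2,1) = 3.
Cage i has sum 17; hence (6,3) = 4.
Cage d has sum 6, which forces (6,5) = 3.
Column 3 already has 4, so (2,3) = 6.
Cage m needs two cells with sum 10; hence (2,4) = 4.
Column 3 now contains 6, leaving (3,3) = 5.
Row 3 already has 5, so (3,4) = 6.
Column 3 already has 5, which forces (5,3) = 2.
Row 5 already has 2; hence (5,5) = 1.
Cage j needs two cells with sum 6, which forces (4,4) = 1.
Column 5 already has 1, which forces (4,5) = 5.
Cage b has sum 9, leaving (4,6) = 2.
Row 5 already has 1, which forces (5,4) = 5.
Cage b needs sum 9, leaving (5,6) = 6.
Column 4 now contains 1; hence (6,4) = 2.
Column 6 now contains 2, which forces (6,6) = 1.
Column 5 already has 5, so (2,5) = 2.
Column 6 now contains 2; hence (2,6) = 5.
Completed grid: 2 5 1 3 6 4 / 3 1 6 4 2 5 / 1 2 5 6 4 3 / 6 4 3 1 5 2 / 4 3 2 5 1 6 / 5 6 4 2 3 1.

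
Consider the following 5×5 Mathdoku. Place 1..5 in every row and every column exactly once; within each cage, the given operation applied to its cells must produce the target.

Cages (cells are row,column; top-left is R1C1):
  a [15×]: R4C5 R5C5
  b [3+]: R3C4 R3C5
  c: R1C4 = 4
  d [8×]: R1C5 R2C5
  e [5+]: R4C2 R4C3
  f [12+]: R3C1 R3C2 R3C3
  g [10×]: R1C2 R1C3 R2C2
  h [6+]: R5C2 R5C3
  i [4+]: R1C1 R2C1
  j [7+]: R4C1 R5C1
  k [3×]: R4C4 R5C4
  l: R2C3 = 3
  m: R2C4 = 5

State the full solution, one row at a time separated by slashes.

3 5 1 4 2 / 1 2 3 5 4 / 4 3 5 2 1 / 2 1 4 3 5 / 5 4 2 1 3

Cage c is given, leaving R1C4 = 4.
Row 1 now contains 4; hence R1C5 = 2.
L is a freebie; hence R2C3 = 3.
M is a freebie, which forces R2C4 = 5.
2 is placed in column 5, which forces R2C5 = 4.
2 is placed in column 5, so R3C5 = 1.
The two cells of cage i must have sum 4, leaving R1C1 = 3.
3 is placed in row 2, leaving R2C1 = 1.
Cage g needs product 10, so R2C2 = 2.
Row 3 now contains 1, which forces R3C4 = 2.
The 3 cells of cage f must have sum 12, which forces R3C2 = 3.
Row 4 needs a 2, and only R4C1 is open for it.
Column 1 already has 2, leaving R5C1 = 5.
Row 5 now contains 5, so R5C5 = 3.
Column 1 now contains 5, so R3C1 = 4.
Cage f has sum 12; hence R3C3 = 5.
Cage k needs two cells with product 3, so R4C4 = 3.
Column 5 now contains 3; hence R4C5 = 5.
Cage h's pair has sum 6, leaving R5C2 = 4.
The two cells of cage h must have sum 6, so R5C3 = 2.
Row 5 now contains 3, so R5C4 = 1.
Cage g needs product 10, so R1C2 = 5.
Column 3 now contains 5; hence R1C3 = 1.
4 is placed in column 2, so R4C2 = 1.
Cage e's pair has sum 5, so R4C3 = 4.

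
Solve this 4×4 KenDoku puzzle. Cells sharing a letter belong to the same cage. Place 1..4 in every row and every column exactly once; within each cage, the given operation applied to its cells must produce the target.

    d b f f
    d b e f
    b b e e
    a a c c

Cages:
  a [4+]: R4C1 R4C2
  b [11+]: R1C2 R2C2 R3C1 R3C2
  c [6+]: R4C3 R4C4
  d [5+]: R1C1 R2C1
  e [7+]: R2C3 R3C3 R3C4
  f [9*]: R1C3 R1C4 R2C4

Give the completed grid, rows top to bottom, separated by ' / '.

4 2 3 1 / 1 4 2 3 / 2 3 1 4 / 3 1 4 2

Cage f needs product 9; hence R1C3 = 3.
Cage f has product 9, so R1C4 = 1.
Cage f has product 9, leaving R2C4 = 3.
Cage d needs two cells with sum 5, so R1C1 = 4.
4 is placed in row 1, so R1C2 = 2.
The two cells of cage d must have sum 5, which forces R2C1 = 1.
Row 2 already has 1, so R2C2 = 4.
Row 2 now contains 4, which forces R2C3 = 2.
4 is placed in column 1, so R3C1 = 2.
2 is placed in row 3, so R3C4 = 4.
1 is placed in column 1, so R4C1 = 3.
3 is placed in row 4, which forces R4C2 = 1.
2 is placed in column 3; hence R4C3 = 4.
Column 4 already has 4, leaving R4C4 = 2.
Column 2 already has 1, so R3C2 = 3.
Row 3 already has 4, so R3C3 = 1.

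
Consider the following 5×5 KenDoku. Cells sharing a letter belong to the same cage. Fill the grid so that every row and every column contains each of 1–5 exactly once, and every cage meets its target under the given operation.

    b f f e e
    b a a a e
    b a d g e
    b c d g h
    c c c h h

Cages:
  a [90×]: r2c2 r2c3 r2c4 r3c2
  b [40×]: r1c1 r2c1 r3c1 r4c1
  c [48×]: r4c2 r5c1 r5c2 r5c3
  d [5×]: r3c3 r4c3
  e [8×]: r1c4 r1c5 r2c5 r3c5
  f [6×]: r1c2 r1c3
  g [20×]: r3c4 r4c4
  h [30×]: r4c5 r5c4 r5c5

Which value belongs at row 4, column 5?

3

Cage e needs product 8; hence r1c4 = 1.
Cage a needs product 90, so r3c2 = 3.
3 is placed in column 2, which forces r1c2 = 2.
Cage f's pair has product 6, so r1c3 = 3.
Row 1 now contains 2, so r1c5 = 4.
2 is placed in column 2, which forces r2c2 = 5.
5 is placed in row 2, so r2c3 = 2.
Row 2 already has 2, so r2c4 = 3.
Row 2 already has 2; hence r2c5 = 1.
Column 5 now contains 1, leaving r3c5 = 2.
2 is placed in column 2, which forces r4c2 = 4.
Row 4 already has 4; hence r4c4 = 5.
Row 4 now contains 5, leaving r4c5 = 3.
Column 2 now contains 4; hence r5c2 = 1.
2 is placed in column 3, which forces r5c3 = 4.
5 is placed in column 4, leaving r5c4 = 2.
Column 5 already has 3, leaving r5c5 = 5.
4 is placed in row 1, so r1c1 = 5.
Row 2 already has 1; hence r2c1 = 4.
Cage b has product 40, so r3c1 = 1.
Cage d needs two cells with product 5, which forces r3c3 = 5.
5 is placed in column 4, leaving r3c4 = 4.
The 4 cells of cage b must have product 40; hence r4c1 = 2.
Row 4 now contains 5, leaving r4c3 = 1.
2 is placed in row 5; hence r5c1 = 3.
Filled in: 5 2 3 1 4 / 4 5 2 3 1 / 1 3 5 4 2 / 2 4 1 5 3 / 3 1 4 2 5.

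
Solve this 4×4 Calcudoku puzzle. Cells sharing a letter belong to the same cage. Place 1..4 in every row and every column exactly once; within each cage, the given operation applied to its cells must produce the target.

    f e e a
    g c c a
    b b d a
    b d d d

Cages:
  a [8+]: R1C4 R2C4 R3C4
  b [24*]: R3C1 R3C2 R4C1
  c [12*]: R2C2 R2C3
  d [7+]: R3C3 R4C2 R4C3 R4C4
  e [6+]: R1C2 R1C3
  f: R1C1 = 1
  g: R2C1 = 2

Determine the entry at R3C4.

4

F is a freebie, which forces R1C1 = 1.
Cage g is a single given cell, which forces R2C1 = 2.
Cage d has sum 7, so R3C3 = 1.
The 3 cells of cage a must have sum 8, which forces R2C4 = 1.
Cage b needs product 24, so R3C2 = 2.
Column 2 already has 2, so R1C2 = 4.
The two cells of cage e must have sum 6; hence R1C3 = 2.
Row 1 now contains 4, leaving R1C4 = 3.
Column 2 already has 4, leaving R2C2 = 3.
3 is placed in row 2, which forces R2C3 = 4.
3 is placed in column 4, so R3C4 = 4.
Cage d has sum 7, which forces R4C2 = 1.
Column 3 already has 2, which forces R4C3 = 3.
3 is placed in column 4, leaving R4C4 = 2.
Row 3 already has 4; hence R3C1 = 3.
Row 4 already has 3, so R4C1 = 4.
The full grid is 1 4 2 3 / 2 3 4 1 / 3 2 1 4 / 4 1 3 2.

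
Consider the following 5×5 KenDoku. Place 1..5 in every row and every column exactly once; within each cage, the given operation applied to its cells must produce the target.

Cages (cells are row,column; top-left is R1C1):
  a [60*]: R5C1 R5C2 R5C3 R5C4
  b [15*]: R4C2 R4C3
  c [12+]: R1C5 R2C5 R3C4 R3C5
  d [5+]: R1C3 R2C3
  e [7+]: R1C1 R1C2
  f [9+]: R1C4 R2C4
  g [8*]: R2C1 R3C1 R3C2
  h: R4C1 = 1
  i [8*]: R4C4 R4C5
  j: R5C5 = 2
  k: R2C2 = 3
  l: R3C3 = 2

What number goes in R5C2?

Cage k is a single given cell, leaving R2C2 = 3.
L is a freebie, leaving R3C3 = 2.
H is a freebie, so R4C1 = 1.
Column 2 now contains 3; hence R4C2 = 5.
Row 4 now contains 5, leaving R4C3 = 3.
Cage j is given, leaving R5C5 = 2.
Cage g has product 8, which forces R2C1 = 2.
1 is placed in column 1, leaving R3C1 = 4.
Cage g needs product 8; hence R3C2 = 1.
Row 3 already has 4, leaving R3C4 = 3.
Row 3 now contains 3, so R3C5 = 5.
Cage i needs two cells with product 8, so R4C4 = 2.
Column 5 now contains 2; hence R4C5 = 4.
Column 2 already has 1, leaving R5C2 = 4.
Cage e needs two cells with sum 7, leaving R1C1 = 5.
4 is placed in column 2, which forces R1C2 = 2.
5 is placed in row 1; hence R1C4 = 4.
Cage c needs sum 12, leaving R1C5 = 3.
4 is placed in column 4, so R2C4 = 5.
Column 5 now contains 4; hence R2C5 = 1.
The 4 cells of cage a must have product 60, so R5C1 = 3.
5 is placed in column 4, leaving R5C4 = 1.
4 is placed in row 1; hence R1C3 = 1.
Row 2 now contains 1, which forces R2C3 = 4.
Row 5 now contains 1, leaving R5C3 = 5.
The full grid is 5 2 1 4 3 / 2 3 4 5 1 / 4 1 2 3 5 / 1 5 3 2 4 / 3 4 5 1 2.

4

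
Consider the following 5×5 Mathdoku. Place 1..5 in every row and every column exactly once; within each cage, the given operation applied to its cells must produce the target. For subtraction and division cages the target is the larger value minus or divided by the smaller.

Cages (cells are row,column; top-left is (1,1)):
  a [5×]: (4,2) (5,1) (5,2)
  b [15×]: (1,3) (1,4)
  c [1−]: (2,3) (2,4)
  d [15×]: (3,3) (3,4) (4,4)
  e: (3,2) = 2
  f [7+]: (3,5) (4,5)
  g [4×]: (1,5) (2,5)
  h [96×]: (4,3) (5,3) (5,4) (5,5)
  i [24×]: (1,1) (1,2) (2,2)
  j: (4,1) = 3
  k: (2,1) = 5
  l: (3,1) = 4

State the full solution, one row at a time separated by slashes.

2 4 5 3 1 / 5 3 1 2 4 / 4 2 3 1 5 / 3 1 4 5 2 / 1 5 2 4 3

Cage k is a single given cell, so (2,1) = 5.
L is a freebie; hence (3,1) = 4.
Cage e is given, leaving (3,2) = 2.
Cage j is a single given cell, leaving (4,1) = 3.
The 3 cells of cage a must have product 5, leaving (4,2) = 1.
Cage h has product 96; hence (4,3) = 4.
1 is placed in row 4; hence (4,4) = 5.
5 is placed in row 4, so (4,5) = 2.
Cage a has product 5; hence (5,1) = 1.
Cage a has product 5; hence (5,2) = 5.
Column 1 already has 3, leaving (1,1) = 2.
The two cells of cage b must have product 15, which forces (1,3) = 5.
Column 4 now contains 5, which forces (1,4) = 3.
3 is placed in column 4, leaving (3,4) = 1.
Cage f's pair has sum 7; hence (3,5) = 5.
Row 1 now contains 3, which forces (1,2) = 4.
Row 1 already has 4, so (1,5) = 1.
The 3 cells of cage i must have product 24, so (2,2) = 3.
Row 2 already has 3, so (2,3) = 1.
Column 5 now contains 1, leaving (2,5) = 4.
1 is placed in row 3, which forces (3,3) = 3.
3 is placed in column 3; hence (5,3) = 2.
Row 5 already has 2, which forces (5,4) = 4.
Column 5 already has 4, leaving (5,5) = 3.
Row 2 already has 4, so (2,4) = 2.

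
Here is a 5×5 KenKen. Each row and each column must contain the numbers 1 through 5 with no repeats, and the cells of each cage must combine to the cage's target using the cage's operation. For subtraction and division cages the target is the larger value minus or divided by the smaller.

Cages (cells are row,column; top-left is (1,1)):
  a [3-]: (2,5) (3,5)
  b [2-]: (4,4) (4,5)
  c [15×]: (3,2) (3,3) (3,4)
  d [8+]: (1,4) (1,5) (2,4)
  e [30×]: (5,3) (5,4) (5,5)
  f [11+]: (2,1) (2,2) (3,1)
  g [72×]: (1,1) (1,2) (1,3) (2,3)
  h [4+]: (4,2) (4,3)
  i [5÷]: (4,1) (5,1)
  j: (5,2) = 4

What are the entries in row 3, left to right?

Cage g has product 72, which forces (2,3) = 3.
3 is placed in column 3, leaving (4,3) = 1.
J is a freebie, so (5,2) = 4.
1 is placed in column 3, which forces (3,3) = 5.
Row 4 now contains 1; hence (4,1) = 5.
Row 4 now contains 1, leaving (4,2) = 3.
Cage i's pair has quotient 5; hence (5,1) = 1.
Column 3 now contains 5; hence (5,3) = 2.
Cage g needs product 72; hence (1,1) = 3.
Column 2 already has 3, which forces (1,2) = 2.
2 is placed in column 3, so (1,3) = 4.
The 3 cells of cage f must have sum 11, which forces (2,2) = 5.
Column 2 already has 3; hence (3,2) = 1.
Cage c needs product 15, leaving (3,4) = 3.
Column 4 already has 3, so (5,4) = 5.
Row 5 now contains 5, so (5,5) = 3.
Column 4 now contains 5; hence (1,4) = 1.
Cage d has sum 8, so (1,5) = 5.
Cage d needs sum 8, which forces (2,4) = 2.
Cage a needs two cells with difference 3, which forces (2,5) = 1.
Cage a needs two cells with difference 3; hence (3,5) = 4.
2 is placed in column 4; hence (4,4) = 4.
4 is placed in column 5, so (4,5) = 2.
Row 2 already has 2; hence (2,1) = 4.
4 is placed in row 3, leaving (3,1) = 2.
Filled in: 3 2 4 1 5 / 4 5 3 2 1 / 2 1 5 3 4 / 5 3 1 4 2 / 1 4 2 5 3.

2 1 5 3 4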